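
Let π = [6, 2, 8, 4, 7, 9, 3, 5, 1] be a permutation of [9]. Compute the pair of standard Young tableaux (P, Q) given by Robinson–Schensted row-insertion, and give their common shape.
P = [1, 3, 5, 9] / [2, 7] / [4, 8] / [6];  Q = [1, 3, 5, 6] / [2, 4] / [7, 8] / [9];  common shape = (4, 2, 2, 1)

Row-insert the values π_1, π_2, … into P one at a time, bumping the leftmost entry strictly greater than the inserted value down to the next row. The recording tableau Q records, in position (i, j), the step at which that cell was added to P.
  Insert 6 (step 1): P = [6];  Q = [1]
  Insert 2 (step 2): P = [2] / [6];  Q = [1] / [2]
  Insert 8 (step 3): P = [2, 8] / [6];  Q = [1, 3] / [2]
  Insert 4 (step 4): P = [2, 4] / [6, 8];  Q = [1, 3] / [2, 4]
  Insert 7 (step 5): P = [2, 4, 7] / [6, 8];  Q = [1, 3, 5] / [2, 4]
  Insert 9 (step 6): P = [2, 4, 7, 9] / [6, 8];  Q = [1, 3, 5, 6] / [2, 4]
  Insert 3 (step 7): P = [2, 3, 7, 9] / [4, 8] / [6];  Q = [1, 3, 5, 6] / [2, 4] / [7]
  Insert 5 (step 8): P = [2, 3, 5, 9] / [4, 7] / [6, 8];  Q = [1, 3, 5, 6] / [2, 4] / [7, 8]
  Insert 1 (step 9): P = [1, 3, 5, 9] / [2, 7] / [4, 8] / [6];  Q = [1, 3, 5, 6] / [2, 4] / [7, 8] / [9]
Final shape: (4, 2, 2, 1).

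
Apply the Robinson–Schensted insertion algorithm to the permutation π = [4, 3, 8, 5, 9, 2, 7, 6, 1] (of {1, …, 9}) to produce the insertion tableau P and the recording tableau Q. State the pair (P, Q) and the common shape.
P = [1, 5, 6] / [2, 7, 9] / [3, 8] / [4];  Q = [1, 3, 5] / [2, 4, 7] / [6, 8] / [9];  common shape = (3, 3, 2, 1)

Row-insert the values π_1, π_2, … into P one at a time, bumping the leftmost entry strictly greater than the inserted value down to the next row. The recording tableau Q records, in position (i, j), the step at which that cell was added to P.
  Insert 4 (step 1): P = [4];  Q = [1]
  Insert 3 (step 2): P = [3] / [4];  Q = [1] / [2]
  Insert 8 (step 3): P = [3, 8] / [4];  Q = [1, 3] / [2]
  Insert 5 (step 4): P = [3, 5] / [4, 8];  Q = [1, 3] / [2, 4]
  Insert 9 (step 5): P = [3, 5, 9] / [4, 8];  Q = [1, 3, 5] / [2, 4]
  Insert 2 (step 6): P = [2, 5, 9] / [3, 8] / [4];  Q = [1, 3, 5] / [2, 4] / [6]
  Insert 7 (step 7): P = [2, 5, 7] / [3, 8, 9] / [4];  Q = [1, 3, 5] / [2, 4, 7] / [6]
  Insert 6 (step 8): P = [2, 5, 6] / [3, 7, 9] / [4, 8];  Q = [1, 3, 5] / [2, 4, 7] / [6, 8]
  Insert 1 (step 9): P = [1, 5, 6] / [2, 7, 9] / [3, 8] / [4];  Q = [1, 3, 5] / [2, 4, 7] / [6, 8] / [9]
Final shape: (3, 3, 2, 1).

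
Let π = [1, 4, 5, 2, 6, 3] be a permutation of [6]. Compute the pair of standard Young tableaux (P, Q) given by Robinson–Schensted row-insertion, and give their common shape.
P = [1, 2, 3, 6] / [4, 5];  Q = [1, 2, 3, 5] / [4, 6];  common shape = (4, 2)

Row-insert the values π_1, π_2, … into P one at a time, bumping the leftmost entry strictly greater than the inserted value down to the next row. The recording tableau Q records, in position (i, j), the step at which that cell was added to P.
  Insert 1 (step 1): P = [1];  Q = [1]
  Insert 4 (step 2): P = [1, 4];  Q = [1, 2]
  Insert 5 (step 3): P = [1, 4, 5];  Q = [1, 2, 3]
  Insert 2 (step 4): P = [1, 2, 5] / [4];  Q = [1, 2, 3] / [4]
  Insert 6 (step 5): P = [1, 2, 5, 6] / [4];  Q = [1, 2, 3, 5] / [4]
  Insert 3 (step 6): P = [1, 2, 3, 6] / [4, 5];  Q = [1, 2, 3, 5] / [4, 6]
Final shape: (4, 2).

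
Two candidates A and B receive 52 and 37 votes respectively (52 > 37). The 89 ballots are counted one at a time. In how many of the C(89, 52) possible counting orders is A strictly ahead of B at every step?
Strict-lead orderings = 2506162732523644219623180

Total orderings of the 89 votes with 52 for A: C(89, 52) = 14869898879640289036430868. By the Bertrand ballot formula (Cycle Lemma / reflection principle), the number of orderings in which A is strictly ahead of B throughout is (p − q)/(p + q) · C(p + q, p) = (52 − 37)/(52 + 37) · 14869898879640289036430868 = 2506162732523644219623180.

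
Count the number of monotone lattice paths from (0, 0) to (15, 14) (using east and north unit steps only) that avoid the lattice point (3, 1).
Number of paths = 56757560

Total paths from (0, 0) to (15, 14): C(29, 15) = 77558760. Paths through (3, 1): (paths (0, 0) → (3, 1)) × (paths (3, 1) → (15, 14)) = C(4, 3) · C(25, 12) = 4 · 5200300 = 20801200. Avoidance count = 77558760 − 20801200 = 56757560.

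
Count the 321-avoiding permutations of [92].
C_92 = 15487357822491889407128326963778343232013931127835600

These 321-avoiding permutations are counted by the Catalan number C_n = (1/(n + 1)) · C(2n, n). For n = 92: C_92 = (1/93) · C(184, 92) = 1440324277491745714862934407631385920577295594888710800/93 = 15487357822491889407128326963778343232013931127835600.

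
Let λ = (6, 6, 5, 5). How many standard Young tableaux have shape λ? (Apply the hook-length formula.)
# SYT of shape (6, 6, 5, 5) = 64017954

Hook-length formula: f^λ = n! / Π hook(c), product over all cells c of the Young diagram. For λ = (6, 6, 5, 5), n = 22 boxes. Hook lengths by row (left-to-right, top-to-bottom): [9, 8, 7, 6, 5, 2]; [8, 7, 6, 5, 4, 1]; [6, 5, 4, 3, 2]; [5, 4, 3, 2, 1]. Product of hooks = 17557585920000. So f^λ = 22! / 17557585920000 = 1124000727777607680000 / 17557585920000 = 64017954.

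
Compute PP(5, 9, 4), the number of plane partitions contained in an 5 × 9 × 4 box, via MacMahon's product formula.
PP(5, 9, 4) = 23029990984

Evaluate the triple product over i = 1..5, j = 1..9, k = 1..4. The factors are (2/1) · (3/2) · (4/3) · (5/4) · (3/2) · (4/3) · (5/4) · (6/5) · … (180 factors total). The numerators and denominators telescope so the product is an integer; carrying out the multiplication exactly gives PP(5, 9, 4) = 23029990984.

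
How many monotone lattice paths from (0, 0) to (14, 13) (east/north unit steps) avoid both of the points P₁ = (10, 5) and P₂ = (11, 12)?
Number of paths = 13259599

Inclusion–exclusion. Total paths: C(27, 14) = 20058300. Through P₁: C(15, 10)·C(12, 4) = 1486485. Through P₂: C(23, 11)·C(4, 3) = 5408312. Since P₁ is strictly southwest of P₂, a monotone path through both must visit P₁ then P₂; paths through both = C(15, 10)·C(8, 1)·C(4, 3) = 96096. Avoid both = 20058300 − 1486485 − 5408312 + 96096 = 13259599.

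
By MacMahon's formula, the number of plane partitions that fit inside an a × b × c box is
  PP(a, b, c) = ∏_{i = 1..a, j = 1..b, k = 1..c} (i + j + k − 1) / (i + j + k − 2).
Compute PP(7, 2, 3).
PP(7, 2, 3) = 4950

Evaluate the triple product over i = 1..7, j = 1..2, k = 1..3. The factors are (2/1) · (3/2) · (4/3) · (3/2) · (4/3) · (5/4) · (3/2) · (4/3) · … (42 factors total). The numerators and denominators telescope so the product is an integer; carrying out the multiplication exactly gives PP(7, 2, 3) = 4950.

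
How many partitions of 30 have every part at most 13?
p(30, parts ≤ 13) = 4691

Use the recurrence p(n, m) = p(n, m−1) + p(n−m, m): either the largest part is < m (count p(n, m−1)) or the largest part is exactly m (remove one copy of m, count p(n−m, m)). With p(0, ·) = 1 this gives p(30, parts ≤ 13) = 4691. (By conjugating Young diagrams, this also counts partitions of 30 into at most 13 parts.)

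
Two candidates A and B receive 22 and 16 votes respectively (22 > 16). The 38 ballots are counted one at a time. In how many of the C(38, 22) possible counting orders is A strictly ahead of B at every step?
Strict-lead orderings = 3511574910

Total orderings of the 38 votes with 22 for A: C(38, 22) = 22239974430. By the Bertrand ballot formula (Cycle Lemma / reflection principle), the number of orderings in which A is strictly ahead of B throughout is (p − q)/(p + q) · C(p + q, p) = (22 − 16)/(22 + 16) · 22239974430 = 3511574910.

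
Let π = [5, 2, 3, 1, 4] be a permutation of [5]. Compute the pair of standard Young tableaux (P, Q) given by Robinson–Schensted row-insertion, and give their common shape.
P = [1, 3, 4] / [2] / [5];  Q = [1, 3, 5] / [2] / [4];  common shape = (3, 1, 1)

Row-insert the values π_1, π_2, … into P one at a time, bumping the leftmost entry strictly greater than the inserted value down to the next row. The recording tableau Q records, in position (i, j), the step at which that cell was added to P.
  Insert 5 (step 1): P = [5];  Q = [1]
  Insert 2 (step 2): P = [2] / [5];  Q = [1] / [2]
  Insert 3 (step 3): P = [2, 3] / [5];  Q = [1, 3] / [2]
  Insert 1 (step 4): P = [1, 3] / [2] / [5];  Q = [1, 3] / [2] / [4]
  Insert 4 (step 5): P = [1, 3, 4] / [2] / [5];  Q = [1, 3, 5] / [2] / [4]
Final shape: (3, 1, 1).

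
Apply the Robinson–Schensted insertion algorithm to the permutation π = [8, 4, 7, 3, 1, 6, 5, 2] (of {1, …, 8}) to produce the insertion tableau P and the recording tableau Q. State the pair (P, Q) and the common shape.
P = [1, 2] / [3, 5] / [4, 6] / [7] / [8];  Q = [1, 3] / [2, 6] / [4, 7] / [5] / [8];  common shape = (2, 2, 2, 1, 1)

Row-insert the values π_1, π_2, … into P one at a time, bumping the leftmost entry strictly greater than the inserted value down to the next row. The recording tableau Q records, in position (i, j), the step at which that cell was added to P.
  Insert 8 (step 1): P = [8];  Q = [1]
  Insert 4 (step 2): P = [4] / [8];  Q = [1] / [2]
  Insert 7 (step 3): P = [4, 7] / [8];  Q = [1, 3] / [2]
  Insert 3 (step 4): P = [3, 7] / [4] / [8];  Q = [1, 3] / [2] / [4]
  Insert 1 (step 5): P = [1, 7] / [3] / [4] / [8];  Q = [1, 3] / [2] / [4] / [5]
  Insert 6 (step 6): P = [1, 6] / [3, 7] / [4] / [8];  Q = [1, 3] / [2, 6] / [4] / [5]
  Insert 5 (step 7): P = [1, 5] / [3, 6] / [4, 7] / [8];  Q = [1, 3] / [2, 6] / [4, 7] / [5]
  Insert 2 (step 8): P = [1, 2] / [3, 5] / [4, 6] / [7] / [8];  Q = [1, 3] / [2, 6] / [4, 7] / [5] / [8]
Final shape: (2, 2, 2, 1, 1).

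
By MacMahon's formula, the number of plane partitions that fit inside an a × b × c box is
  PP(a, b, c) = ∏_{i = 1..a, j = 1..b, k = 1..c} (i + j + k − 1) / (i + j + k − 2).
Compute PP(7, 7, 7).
PP(7, 7, 7) = 39405996318420160

Evaluate the triple product over i = 1..7, j = 1..7, k = 1..7. The factors are (2/1) · (3/2) · (4/3) · (5/4) · (6/5) · (7/6) · (8/7) · (3/2) · … (343 factors total). The numerators and denominators telescope so the product is an integer; carrying out the multiplication exactly gives PP(7, 7, 7) = 39405996318420160.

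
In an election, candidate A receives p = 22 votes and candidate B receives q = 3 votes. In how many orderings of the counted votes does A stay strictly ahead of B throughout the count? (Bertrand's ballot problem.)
Strict-lead orderings = 1748

Total orderings of the 25 votes with 22 for A: C(25, 22) = 2300. By the Bertrand ballot formula (Cycle Lemma / reflection principle), the number of orderings in which A is strictly ahead of B throughout is (p − q)/(p + q) · C(p + q, p) = (22 − 3)/(22 + 3) · 2300 = 1748.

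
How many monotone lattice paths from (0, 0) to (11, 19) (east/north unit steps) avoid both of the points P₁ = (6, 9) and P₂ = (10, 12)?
Number of paths = 35825517

Inclusion–exclusion. Total paths: C(30, 11) = 54627300. Through P₁: C(15, 6)·C(15, 5) = 15030015. Through P₂: C(22, 10)·C(8, 1) = 5173168. Since P₁ is strictly southwest of P₂, a monotone path through both must visit P₁ then P₂; paths through both = C(15, 6)·C(7, 4)·C(8, 1) = 1401400. Avoid both = 54627300 − 15030015 − 5173168 + 1401400 = 35825517.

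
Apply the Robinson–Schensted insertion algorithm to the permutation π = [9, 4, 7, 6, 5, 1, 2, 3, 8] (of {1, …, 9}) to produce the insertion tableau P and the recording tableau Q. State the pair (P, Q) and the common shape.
P = [1, 2, 3, 8] / [4, 5] / [6] / [7] / [9];  Q = [1, 3, 8, 9] / [2, 7] / [4] / [5] / [6];  common shape = (4, 2, 1, 1, 1)

Row-insert the values π_1, π_2, … into P one at a time, bumping the leftmost entry strictly greater than the inserted value down to the next row. The recording tableau Q records, in position (i, j), the step at which that cell was added to P.
  Insert 9 (step 1): P = [9];  Q = [1]
  Insert 4 (step 2): P = [4] / [9];  Q = [1] / [2]
  Insert 7 (step 3): P = [4, 7] / [9];  Q = [1, 3] / [2]
  Insert 6 (step 4): P = [4, 6] / [7] / [9];  Q = [1, 3] / [2] / [4]
  Insert 5 (step 5): P = [4, 5] / [6] / [7] / [9];  Q = [1, 3] / [2] / [4] / [5]
  Insert 1 (step 6): P = [1, 5] / [4] / [6] / [7] / [9];  Q = [1, 3] / [2] / [4] / [5] / [6]
  Insert 2 (step 7): P = [1, 2] / [4, 5] / [6] / [7] / [9];  Q = [1, 3] / [2, 7] / [4] / [5] / [6]
  Insert 3 (step 8): P = [1, 2, 3] / [4, 5] / [6] / [7] / [9];  Q = [1, 3, 8] / [2, 7] / [4] / [5] / [6]
  Insert 8 (step 9): P = [1, 2, 3, 8] / [4, 5] / [6] / [7] / [9];  Q = [1, 3, 8, 9] / [2, 7] / [4] / [5] / [6]
Final shape: (4, 2, 1, 1, 1).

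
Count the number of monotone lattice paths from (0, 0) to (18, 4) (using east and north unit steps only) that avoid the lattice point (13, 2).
Number of paths = 5110

Total paths from (0, 0) to (18, 4): C(22, 18) = 7315. Paths through (13, 2): (paths (0, 0) → (13, 2)) × (paths (13, 2) → (18, 4)) = C(15, 13) · C(7, 5) = 105 · 21 = 2205. Avoidance count = 7315 − 2205 = 5110.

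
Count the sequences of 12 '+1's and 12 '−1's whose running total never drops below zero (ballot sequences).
C_12 = 208012

These ballot sequences are counted by the Catalan number C_n = (1/(n + 1)) · C(2n, n). For n = 12: C_12 = (1/13) · C(24, 12) = 2704156/13 = 208012.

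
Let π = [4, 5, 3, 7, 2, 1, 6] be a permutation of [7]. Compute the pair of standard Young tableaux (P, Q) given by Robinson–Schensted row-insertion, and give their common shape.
P = [1, 5, 6] / [2, 7] / [3] / [4];  Q = [1, 2, 4] / [3, 7] / [5] / [6];  common shape = (3, 2, 1, 1)

Row-insert the values π_1, π_2, … into P one at a time, bumping the leftmost entry strictly greater than the inserted value down to the next row. The recording tableau Q records, in position (i, j), the step at which that cell was added to P.
  Insert 4 (step 1): P = [4];  Q = [1]
  Insert 5 (step 2): P = [4, 5];  Q = [1, 2]
  Insert 3 (step 3): P = [3, 5] / [4];  Q = [1, 2] / [3]
  Insert 7 (step 4): P = [3, 5, 7] / [4];  Q = [1, 2, 4] / [3]
  Insert 2 (step 5): P = [2, 5, 7] / [3] / [4];  Q = [1, 2, 4] / [3] / [5]
  Insert 1 (step 6): P = [1, 5, 7] / [2] / [3] / [4];  Q = [1, 2, 4] / [3] / [5] / [6]
  Insert 6 (step 7): P = [1, 5, 6] / [2, 7] / [3] / [4];  Q = [1, 2, 4] / [3, 7] / [5] / [6]
Final shape: (3, 2, 1, 1).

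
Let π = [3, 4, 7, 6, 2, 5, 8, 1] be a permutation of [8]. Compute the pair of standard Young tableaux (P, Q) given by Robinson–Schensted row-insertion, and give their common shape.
P = [1, 4, 5, 8] / [2, 6] / [3] / [7];  Q = [1, 2, 3, 7] / [4, 6] / [5] / [8];  common shape = (4, 2, 1, 1)

Row-insert the values π_1, π_2, … into P one at a time, bumping the leftmost entry strictly greater than the inserted value down to the next row. The recording tableau Q records, in position (i, j), the step at which that cell was added to P.
  Insert 3 (step 1): P = [3];  Q = [1]
  Insert 4 (step 2): P = [3, 4];  Q = [1, 2]
  Insert 7 (step 3): P = [3, 4, 7];  Q = [1, 2, 3]
  Insert 6 (step 4): P = [3, 4, 6] / [7];  Q = [1, 2, 3] / [4]
  Insert 2 (step 5): P = [2, 4, 6] / [3] / [7];  Q = [1, 2, 3] / [4] / [5]
  Insert 5 (step 6): P = [2, 4, 5] / [3, 6] / [7];  Q = [1, 2, 3] / [4, 6] / [5]
  Insert 8 (step 7): P = [2, 4, 5, 8] / [3, 6] / [7];  Q = [1, 2, 3, 7] / [4, 6] / [5]
  Insert 1 (step 8): P = [1, 4, 5, 8] / [2, 6] / [3] / [7];  Q = [1, 2, 3, 7] / [4, 6] / [5] / [8]
Final shape: (4, 2, 1, 1).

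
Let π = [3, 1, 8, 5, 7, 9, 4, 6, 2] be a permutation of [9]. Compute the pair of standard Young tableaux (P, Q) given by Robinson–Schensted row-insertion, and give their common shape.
P = [1, 2, 6, 9] / [3, 4, 7] / [5] / [8];  Q = [1, 3, 5, 6] / [2, 4, 8] / [7] / [9];  common shape = (4, 3, 1, 1)

Row-insert the values π_1, π_2, … into P one at a time, bumping the leftmost entry strictly greater than the inserted value down to the next row. The recording tableau Q records, in position (i, j), the step at which that cell was added to P.
  Insert 3 (step 1): P = [3];  Q = [1]
  Insert 1 (step 2): P = [1] / [3];  Q = [1] / [2]
  Insert 8 (step 3): P = [1, 8] / [3];  Q = [1, 3] / [2]
  Insert 5 (step 4): P = [1, 5] / [3, 8];  Q = [1, 3] / [2, 4]
  Insert 7 (step 5): P = [1, 5, 7] / [3, 8];  Q = [1, 3, 5] / [2, 4]
  Insert 9 (step 6): P = [1, 5, 7, 9] / [3, 8];  Q = [1, 3, 5, 6] / [2, 4]
  Insert 4 (step 7): P = [1, 4, 7, 9] / [3, 5] / [8];  Q = [1, 3, 5, 6] / [2, 4] / [7]
  Insert 6 (step 8): P = [1, 4, 6, 9] / [3, 5, 7] / [8];  Q = [1, 3, 5, 6] / [2, 4, 8] / [7]
  Insert 2 (step 9): P = [1, 2, 6, 9] / [3, 4, 7] / [5] / [8];  Q = [1, 3, 5, 6] / [2, 4, 8] / [7] / [9]
Final shape: (4, 3, 1, 1).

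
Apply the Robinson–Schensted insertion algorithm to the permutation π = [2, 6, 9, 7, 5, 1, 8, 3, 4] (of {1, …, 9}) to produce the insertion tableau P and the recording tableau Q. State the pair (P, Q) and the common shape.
P = [1, 3, 4, 8] / [2, 5, 7] / [6] / [9];  Q = [1, 2, 3, 7] / [4, 8, 9] / [5] / [6];  common shape = (4, 3, 1, 1)

Row-insert the values π_1, π_2, … into P one at a time, bumping the leftmost entry strictly greater than the inserted value down to the next row. The recording tableau Q records, in position (i, j), the step at which that cell was added to P.
  Insert 2 (step 1): P = [2];  Q = [1]
  Insert 6 (step 2): P = [2, 6];  Q = [1, 2]
  Insert 9 (step 3): P = [2, 6, 9];  Q = [1, 2, 3]
  Insert 7 (step 4): P = [2, 6, 7] / [9];  Q = [1, 2, 3] / [4]
  Insert 5 (step 5): P = [2, 5, 7] / [6] / [9];  Q = [1, 2, 3] / [4] / [5]
  Insert 1 (step 6): P = [1, 5, 7] / [2] / [6] / [9];  Q = [1, 2, 3] / [4] / [5] / [6]
  Insert 8 (step 7): P = [1, 5, 7, 8] / [2] / [6] / [9];  Q = [1, 2, 3, 7] / [4] / [5] / [6]
  Insert 3 (step 8): P = [1, 3, 7, 8] / [2, 5] / [6] / [9];  Q = [1, 2, 3, 7] / [4, 8] / [5] / [6]
  Insert 4 (step 9): P = [1, 3, 4, 8] / [2, 5, 7] / [6] / [9];  Q = [1, 2, 3, 7] / [4, 8, 9] / [5] / [6]
Final shape: (4, 3, 1, 1).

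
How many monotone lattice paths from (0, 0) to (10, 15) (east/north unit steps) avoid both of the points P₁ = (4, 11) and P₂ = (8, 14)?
Number of paths = 2166125

Inclusion–exclusion. Total paths: C(25, 10) = 3268760. Through P₁: C(15, 4)·C(10, 6) = 286650. Through P₂: C(22, 8)·C(3, 2) = 959310. Since P₁ is strictly southwest of P₂, a monotone path through both must visit P₁ then P₂; paths through both = C(15, 4)·C(7, 4)·C(3, 2) = 143325. Avoid both = 3268760 − 286650 − 959310 + 143325 = 2166125.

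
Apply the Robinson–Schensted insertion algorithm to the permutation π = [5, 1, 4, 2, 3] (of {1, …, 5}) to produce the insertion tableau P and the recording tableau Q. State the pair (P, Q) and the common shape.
P = [1, 2, 3] / [4] / [5];  Q = [1, 3, 5] / [2] / [4];  common shape = (3, 1, 1)

Row-insert the values π_1, π_2, … into P one at a time, bumping the leftmost entry strictly greater than the inserted value down to the next row. The recording tableau Q records, in position (i, j), the step at which that cell was added to P.
  Insert 5 (step 1): P = [5];  Q = [1]
  Insert 1 (step 2): P = [1] / [5];  Q = [1] / [2]
  Insert 4 (step 3): P = [1, 4] / [5];  Q = [1, 3] / [2]
  Insert 2 (step 4): P = [1, 2] / [4] / [5];  Q = [1, 3] / [2] / [4]
  Insert 3 (step 5): P = [1, 2, 3] / [4] / [5];  Q = [1, 3, 5] / [2] / [4]
Final shape: (3, 1, 1).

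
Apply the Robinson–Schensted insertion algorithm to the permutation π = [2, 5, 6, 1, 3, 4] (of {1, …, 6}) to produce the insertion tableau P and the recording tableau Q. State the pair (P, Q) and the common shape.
P = [1, 3, 4] / [2, 5, 6];  Q = [1, 2, 3] / [4, 5, 6];  common shape = (3, 3)

Row-insert the values π_1, π_2, … into P one at a time, bumping the leftmost entry strictly greater than the inserted value down to the next row. The recording tableau Q records, in position (i, j), the step at which that cell was added to P.
  Insert 2 (step 1): P = [2];  Q = [1]
  Insert 5 (step 2): P = [2, 5];  Q = [1, 2]
  Insert 6 (step 3): P = [2, 5, 6];  Q = [1, 2, 3]
  Insert 1 (step 4): P = [1, 5, 6] / [2];  Q = [1, 2, 3] / [4]
  Insert 3 (step 5): P = [1, 3, 6] / [2, 5];  Q = [1, 2, 3] / [4, 5]
  Insert 4 (step 6): P = [1, 3, 4] / [2, 5, 6];  Q = [1, 2, 3] / [4, 5, 6]
Final shape: (3, 3).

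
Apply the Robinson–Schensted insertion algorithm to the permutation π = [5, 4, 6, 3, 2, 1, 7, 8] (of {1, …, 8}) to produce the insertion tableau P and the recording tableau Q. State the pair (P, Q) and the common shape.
P = [1, 6, 7, 8] / [2] / [3] / [4] / [5];  Q = [1, 3, 7, 8] / [2] / [4] / [5] / [6];  common shape = (4, 1, 1, 1, 1)

Row-insert the values π_1, π_2, … into P one at a time, bumping the leftmost entry strictly greater than the inserted value down to the next row. The recording tableau Q records, in position (i, j), the step at which that cell was added to P.
  Insert 5 (step 1): P = [5];  Q = [1]
  Insert 4 (step 2): P = [4] / [5];  Q = [1] / [2]
  Insert 6 (step 3): P = [4, 6] / [5];  Q = [1, 3] / [2]
  Insert 3 (step 4): P = [3, 6] / [4] / [5];  Q = [1, 3] / [2] / [4]
  Insert 2 (step 5): P = [2, 6] / [3] / [4] / [5];  Q = [1, 3] / [2] / [4] / [5]
  Insert 1 (step 6): P = [1, 6] / [2] / [3] / [4] / [5];  Q = [1, 3] / [2] / [4] / [5] / [6]
  Insert 7 (step 7): P = [1, 6, 7] / [2] / [3] / [4] / [5];  Q = [1, 3, 7] / [2] / [4] / [5] / [6]
  Insert 8 (step 8): P = [1, 6, 7, 8] / [2] / [3] / [4] / [5];  Q = [1, 3, 7, 8] / [2] / [4] / [5] / [6]
Final shape: (4, 1, 1, 1, 1).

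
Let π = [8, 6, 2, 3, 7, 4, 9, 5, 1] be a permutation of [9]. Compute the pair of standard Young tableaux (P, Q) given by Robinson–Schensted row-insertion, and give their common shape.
P = [1, 3, 4, 5] / [2, 7, 9] / [6] / [8];  Q = [1, 4, 5, 7] / [2, 6, 8] / [3] / [9];  common shape = (4, 3, 1, 1)

Row-insert the values π_1, π_2, … into P one at a time, bumping the leftmost entry strictly greater than the inserted value down to the next row. The recording tableau Q records, in position (i, j), the step at which that cell was added to P.
  Insert 8 (step 1): P = [8];  Q = [1]
  Insert 6 (step 2): P = [6] / [8];  Q = [1] / [2]
  Insert 2 (step 3): P = [2] / [6] / [8];  Q = [1] / [2] / [3]
  Insert 3 (step 4): P = [2, 3] / [6] / [8];  Q = [1, 4] / [2] / [3]
  Insert 7 (step 5): P = [2, 3, 7] / [6] / [8];  Q = [1, 4, 5] / [2] / [3]
  Insert 4 (step 6): P = [2, 3, 4] / [6, 7] / [8];  Q = [1, 4, 5] / [2, 6] / [3]
  Insert 9 (step 7): P = [2, 3, 4, 9] / [6, 7] / [8];  Q = [1, 4, 5, 7] / [2, 6] / [3]
  Insert 5 (step 8): P = [2, 3, 4, 5] / [6, 7, 9] / [8];  Q = [1, 4, 5, 7] / [2, 6, 8] / [3]
  Insert 1 (step 9): P = [1, 3, 4, 5] / [2, 7, 9] / [6] / [8];  Q = [1, 4, 5, 7] / [2, 6, 8] / [3] / [9]
Final shape: (4, 3, 1, 1).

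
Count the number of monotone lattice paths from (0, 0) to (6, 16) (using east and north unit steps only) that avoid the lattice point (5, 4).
Number of paths = 72975

Total paths from (0, 0) to (6, 16): C(22, 6) = 74613. Paths through (5, 4): (paths (0, 0) → (5, 4)) × (paths (5, 4) → (6, 16)) = C(9, 5) · C(13, 1) = 126 · 13 = 1638. Avoidance count = 74613 − 1638 = 72975.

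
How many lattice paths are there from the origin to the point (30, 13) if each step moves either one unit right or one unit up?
Number of paths = 36576848168

A monotone lattice path from (0, 0) to (30, 13) consists of 30 east steps and 13 north steps in some order, so it is determined by which 30 of the 43 steps are east. The count is C(43, 30) = 36576848168.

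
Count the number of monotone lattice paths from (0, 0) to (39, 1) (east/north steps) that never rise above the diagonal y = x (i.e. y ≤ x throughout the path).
Number of paths = 39

By the reflection principle (André's argument), the number of monotone paths to (39, 1) with n ≤ m that never go above y = x is C(40, 39) − C(40, 40) = 40 − 1 = 39.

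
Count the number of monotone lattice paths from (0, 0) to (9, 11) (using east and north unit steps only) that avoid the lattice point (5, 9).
Number of paths = 137930

Total paths from (0, 0) to (9, 11): C(20, 9) = 167960. Paths through (5, 9): (paths (0, 0) → (5, 9)) × (paths (5, 9) → (9, 11)) = C(14, 5) · C(6, 4) = 2002 · 15 = 30030. Avoidance count = 167960 − 30030 = 137930.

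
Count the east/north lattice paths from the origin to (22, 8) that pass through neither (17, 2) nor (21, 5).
Number of paths = 5534743

Inclusion–exclusion. Total paths: C(30, 22) = 5852925. Through P₁: C(19, 17)·C(11, 5) = 79002. Through P₂: C(26, 21)·C(4, 1) = 263120. Since P₁ is strictly southwest of P₂, a monotone path through both must visit P₁ then P₂; paths through both = C(19, 17)·C(7, 4)·C(4, 1) = 23940. Avoid both = 5852925 − 79002 − 263120 + 23940 = 5534743.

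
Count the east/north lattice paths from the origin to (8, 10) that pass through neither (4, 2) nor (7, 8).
Number of paths = 20808

Inclusion–exclusion. Total paths: C(18, 8) = 43758. Through P₁: C(6, 4)·C(12, 4) = 7425. Through P₂: C(15, 7)·C(3, 1) = 19305. Since P₁ is strictly southwest of P₂, a monotone path through both must visit P₁ then P₂; paths through both = C(6, 4)·C(9, 3)·C(3, 1) = 3780. Avoid both = 43758 − 7425 − 19305 + 3780 = 20808.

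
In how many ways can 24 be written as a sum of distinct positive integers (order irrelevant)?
q(24) = 122

A partition into distinct parts is a strictly decreasing sequence summing to n. The recurrence d(n, m) = d(n, m−1) + d(n−m, m−1) (use part m at most once) with q(n) = d(n, n) gives q(24) = 122. (Euler's theorem: # distinct-part partitions = # odd-part partitions.)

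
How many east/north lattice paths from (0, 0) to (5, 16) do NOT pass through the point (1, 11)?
Number of paths = 18837

Total paths from (0, 0) to (5, 16): C(21, 5) = 20349. Paths through (1, 11): (paths (0, 0) → (1, 11)) × (paths (1, 11) → (5, 16)) = C(12, 1) · C(9, 4) = 12 · 126 = 1512. Avoidance count = 20349 − 1512 = 18837.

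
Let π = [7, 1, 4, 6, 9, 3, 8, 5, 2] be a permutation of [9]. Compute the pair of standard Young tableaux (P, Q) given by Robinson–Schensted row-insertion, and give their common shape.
P = [1, 2, 5, 8] / [3, 6] / [4, 9] / [7];  Q = [1, 3, 4, 5] / [2, 7] / [6, 8] / [9];  common shape = (4, 2, 2, 1)

Row-insert the values π_1, π_2, … into P one at a time, bumping the leftmost entry strictly greater than the inserted value down to the next row. The recording tableau Q records, in position (i, j), the step at which that cell was added to P.
  Insert 7 (step 1): P = [7];  Q = [1]
  Insert 1 (step 2): P = [1] / [7];  Q = [1] / [2]
  Insert 4 (step 3): P = [1, 4] / [7];  Q = [1, 3] / [2]
  Insert 6 (step 4): P = [1, 4, 6] / [7];  Q = [1, 3, 4] / [2]
  Insert 9 (step 5): P = [1, 4, 6, 9] / [7];  Q = [1, 3, 4, 5] / [2]
  Insert 3 (step 6): P = [1, 3, 6, 9] / [4] / [7];  Q = [1, 3, 4, 5] / [2] / [6]
  Insert 8 (step 7): P = [1, 3, 6, 8] / [4, 9] / [7];  Q = [1, 3, 4, 5] / [2, 7] / [6]
  Insert 5 (step 8): P = [1, 3, 5, 8] / [4, 6] / [7, 9];  Q = [1, 3, 4, 5] / [2, 7] / [6, 8]
  Insert 2 (step 9): P = [1, 2, 5, 8] / [3, 6] / [4, 9] / [7];  Q = [1, 3, 4, 5] / [2, 7] / [6, 8] / [9]
Final shape: (4, 2, 2, 1).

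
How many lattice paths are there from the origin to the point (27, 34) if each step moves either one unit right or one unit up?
Number of paths = 157890968768078210

A monotone lattice path from (0, 0) to (27, 34) consists of 27 east steps and 34 north steps in some order, so it is determined by which 27 of the 61 steps are east. The count is C(61, 27) = 157890968768078210.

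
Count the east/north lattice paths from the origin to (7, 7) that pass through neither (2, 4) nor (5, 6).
Number of paths = 1656

Inclusion–exclusion. Total paths: C(14, 7) = 3432. Through P₁: C(6, 2)·C(8, 5) = 840. Through P₂: C(11, 5)·C(3, 2) = 1386. Since P₁ is strictly southwest of P₂, a monotone path through both must visit P₁ then P₂; paths through both = C(6, 2)·C(5, 3)·C(3, 2) = 450. Avoid both = 3432 − 840 − 1386 + 450 = 1656.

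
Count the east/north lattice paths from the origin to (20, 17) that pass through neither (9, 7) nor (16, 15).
Number of paths = 8466440745

Inclusion–exclusion. Total paths: C(37, 20) = 15905368710. Through P₁: C(16, 9)·C(21, 11) = 4035071040. Through P₂: C(31, 16)·C(6, 4) = 4508102925. Since P₁ is strictly southwest of P₂, a monotone path through both must visit P₁ then P₂; paths through both = C(16, 9)·C(15, 7)·C(6, 4) = 1104246000. Avoid both = 15905368710 − 4035071040 − 4508102925 + 1104246000 = 8466440745.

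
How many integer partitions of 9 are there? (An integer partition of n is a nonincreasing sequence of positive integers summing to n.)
p(9) = 30

List all partitions of 9: 9, 8+1, 7+2, 7+1+1, 6+3, 6+2+1, 6+1+1+1, 5+4, 5+3+1, 5+2+2, 5+2+1+1, 5+1+1+1+1, 4+4+1, 4+3+2, 4+3+1+1, 4+2+2+1, 4+2+1+1+1, 4+1+1+1+1+1, 3+3+3, 3+3+2+1, 3+3+1+1+1, 3+2+2+2, 3+2+2+1+1, 3+2+1+1+1+1, 3+1+1+1+1+1+1, 2+2+2+2+1, 2+2+2+1+1+1, 2+2+1+1+1+1+1, 2+1+1+1+1+1+1+1, 1+1+1+1+1+1+1+1+1. Counting them gives p(9) = 30.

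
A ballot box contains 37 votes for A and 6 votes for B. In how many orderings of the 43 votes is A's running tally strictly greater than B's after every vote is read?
Strict-lead orderings = 4395118

Total orderings of the 43 votes with 37 for A: C(43, 37) = 6096454. By the Bertrand ballot formula (Cycle Lemma / reflection principle), the number of orderings in which A is strictly ahead of B throughout is (p − q)/(p + q) · C(p + q, p) = (37 − 6)/(37 + 6) · 6096454 = 4395118.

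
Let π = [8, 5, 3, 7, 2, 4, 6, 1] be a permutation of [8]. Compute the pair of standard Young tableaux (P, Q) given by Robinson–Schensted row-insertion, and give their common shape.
P = [1, 4, 6] / [2, 7] / [3] / [5] / [8];  Q = [1, 4, 7] / [2, 6] / [3] / [5] / [8];  common shape = (3, 2, 1, 1, 1)

Row-insert the values π_1, π_2, … into P one at a time, bumping the leftmost entry strictly greater than the inserted value down to the next row. The recording tableau Q records, in position (i, j), the step at which that cell was added to P.
  Insert 8 (step 1): P = [8];  Q = [1]
  Insert 5 (step 2): P = [5] / [8];  Q = [1] / [2]
  Insert 3 (step 3): P = [3] / [5] / [8];  Q = [1] / [2] / [3]
  Insert 7 (step 4): P = [3, 7] / [5] / [8];  Q = [1, 4] / [2] / [3]
  Insert 2 (step 5): P = [2, 7] / [3] / [5] / [8];  Q = [1, 4] / [2] / [3] / [5]
  Insert 4 (step 6): P = [2, 4] / [3, 7] / [5] / [8];  Q = [1, 4] / [2, 6] / [3] / [5]
  Insert 6 (step 7): P = [2, 4, 6] / [3, 7] / [5] / [8];  Q = [1, 4, 7] / [2, 6] / [3] / [5]
  Insert 1 (step 8): P = [1, 4, 6] / [2, 7] / [3] / [5] / [8];  Q = [1, 4, 7] / [2, 6] / [3] / [5] / [8]
Final shape: (3, 2, 1, 1, 1).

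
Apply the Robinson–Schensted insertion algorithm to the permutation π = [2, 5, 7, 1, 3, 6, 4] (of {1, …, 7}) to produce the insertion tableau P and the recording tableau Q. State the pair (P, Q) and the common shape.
P = [1, 3, 4] / [2, 5, 6] / [7];  Q = [1, 2, 3] / [4, 5, 6] / [7];  common shape = (3, 3, 1)

Row-insert the values π_1, π_2, … into P one at a time, bumping the leftmost entry strictly greater than the inserted value down to the next row. The recording tableau Q records, in position (i, j), the step at which that cell was added to P.
  Insert 2 (step 1): P = [2];  Q = [1]
  Insert 5 (step 2): P = [2, 5];  Q = [1, 2]
  Insert 7 (step 3): P = [2, 5, 7];  Q = [1, 2, 3]
  Insert 1 (step 4): P = [1, 5, 7] / [2];  Q = [1, 2, 3] / [4]
  Insert 3 (step 5): P = [1, 3, 7] / [2, 5];  Q = [1, 2, 3] / [4, 5]
  Insert 6 (step 6): P = [1, 3, 6] / [2, 5, 7];  Q = [1, 2, 3] / [4, 5, 6]
  Insert 4 (step 7): P = [1, 3, 4] / [2, 5, 6] / [7];  Q = [1, 2, 3] / [4, 5, 6] / [7]
Final shape: (3, 3, 1).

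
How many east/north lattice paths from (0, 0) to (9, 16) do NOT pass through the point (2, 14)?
Number of paths = 2038655

Total paths from (0, 0) to (9, 16): C(25, 9) = 2042975. Paths through (2, 14): (paths (0, 0) → (2, 14)) × (paths (2, 14) → (9, 16)) = C(16, 2) · C(9, 7) = 120 · 36 = 4320. Avoidance count = 2042975 − 4320 = 2038655.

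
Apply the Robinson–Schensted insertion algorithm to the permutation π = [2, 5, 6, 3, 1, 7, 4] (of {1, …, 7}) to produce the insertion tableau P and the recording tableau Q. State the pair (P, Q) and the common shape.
P = [1, 3, 4, 7] / [2, 6] / [5];  Q = [1, 2, 3, 6] / [4, 7] / [5];  common shape = (4, 2, 1)

Row-insert the values π_1, π_2, … into P one at a time, bumping the leftmost entry strictly greater than the inserted value down to the next row. The recording tableau Q records, in position (i, j), the step at which that cell was added to P.
  Insert 2 (step 1): P = [2];  Q = [1]
  Insert 5 (step 2): P = [2, 5];  Q = [1, 2]
  Insert 6 (step 3): P = [2, 5, 6];  Q = [1, 2, 3]
  Insert 3 (step 4): P = [2, 3, 6] / [5];  Q = [1, 2, 3] / [4]
  Insert 1 (step 5): P = [1, 3, 6] / [2] / [5];  Q = [1, 2, 3] / [4] / [5]
  Insert 7 (step 6): P = [1, 3, 6, 7] / [2] / [5];  Q = [1, 2, 3, 6] / [4] / [5]
  Insert 4 (step 7): P = [1, 3, 4, 7] / [2, 6] / [5];  Q = [1, 2, 3, 6] / [4, 7] / [5]
Final shape: (4, 2, 1).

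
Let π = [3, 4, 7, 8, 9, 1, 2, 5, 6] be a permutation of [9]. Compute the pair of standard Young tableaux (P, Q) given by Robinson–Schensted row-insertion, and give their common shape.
P = [1, 2, 5, 6, 9] / [3, 4, 7, 8];  Q = [1, 2, 3, 4, 5] / [6, 7, 8, 9];  common shape = (5, 4)

Row-insert the values π_1, π_2, … into P one at a time, bumping the leftmost entry strictly greater than the inserted value down to the next row. The recording tableau Q records, in position (i, j), the step at which that cell was added to P.
  Insert 3 (step 1): P = [3];  Q = [1]
  Insert 4 (step 2): P = [3, 4];  Q = [1, 2]
  Insert 7 (step 3): P = [3, 4, 7];  Q = [1, 2, 3]
  Insert 8 (step 4): P = [3, 4, 7, 8];  Q = [1, 2, 3, 4]
  Insert 9 (step 5): P = [3, 4, 7, 8, 9];  Q = [1, 2, 3, 4, 5]
  Insert 1 (step 6): P = [1, 4, 7, 8, 9] / [3];  Q = [1, 2, 3, 4, 5] / [6]
  Insert 2 (step 7): P = [1, 2, 7, 8, 9] / [3, 4];  Q = [1, 2, 3, 4, 5] / [6, 7]
  Insert 5 (step 8): P = [1, 2, 5, 8, 9] / [3, 4, 7];  Q = [1, 2, 3, 4, 5] / [6, 7, 8]
  Insert 6 (step 9): P = [1, 2, 5, 6, 9] / [3, 4, 7, 8];  Q = [1, 2, 3, 4, 5] / [6, 7, 8, 9]
Final shape: (5, 4).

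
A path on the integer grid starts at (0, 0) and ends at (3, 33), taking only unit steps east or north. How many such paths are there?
Number of paths = 7140

A monotone lattice path from (0, 0) to (3, 33) consists of 3 east steps and 33 north steps in some order, so it is determined by which 3 of the 36 steps are east. The count is C(36, 3) = 7140.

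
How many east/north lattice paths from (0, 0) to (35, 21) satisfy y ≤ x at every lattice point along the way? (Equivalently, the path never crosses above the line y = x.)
Number of paths = 561152544402450

By the reflection principle (André's argument), the number of monotone paths to (35, 21) with n ≤ m that never go above y = x is C(56, 35) − C(56, 36) = 1346766106565880 − 785613562163430 = 561152544402450.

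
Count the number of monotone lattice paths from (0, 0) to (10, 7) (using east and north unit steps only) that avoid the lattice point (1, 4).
Number of paths = 18348

Total paths from (0, 0) to (10, 7): C(17, 10) = 19448. Paths through (1, 4): (paths (0, 0) → (1, 4)) × (paths (1, 4) → (10, 7)) = C(5, 1) · C(12, 9) = 5 · 220 = 1100. Avoidance count = 19448 − 1100 = 18348.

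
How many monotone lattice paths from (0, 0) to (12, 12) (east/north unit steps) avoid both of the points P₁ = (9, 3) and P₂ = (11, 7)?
Number of paths = 2484612

Inclusion–exclusion. Total paths: C(24, 12) = 2704156. Through P₁: C(12, 9)·C(12, 3) = 48400. Through P₂: C(18, 11)·C(6, 1) = 190944. Since P₁ is strictly southwest of P₂, a monotone path through both must visit P₁ then P₂; paths through both = C(12, 9)·C(6, 2)·C(6, 1) = 19800. Avoid both = 2704156 − 48400 − 190944 + 19800 = 2484612.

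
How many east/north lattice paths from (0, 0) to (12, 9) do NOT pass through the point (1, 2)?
Number of paths = 198458

Total paths from (0, 0) to (12, 9): C(21, 12) = 293930. Paths through (1, 2): (paths (0, 0) → (1, 2)) × (paths (1, 2) → (12, 9)) = C(3, 1) · C(18, 11) = 3 · 31824 = 95472. Avoidance count = 293930 − 95472 = 198458.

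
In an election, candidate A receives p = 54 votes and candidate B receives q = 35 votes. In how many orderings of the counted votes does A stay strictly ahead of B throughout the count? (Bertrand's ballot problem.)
Strict-lead orderings = 1477427589907020449807208

Total orderings of the 89 votes with 54 for A: C(89, 54) = 6920581868511832633307448. By the Bertrand ballot formula (Cycle Lemma / reflection principle), the number of orderings in which A is strictly ahead of B throughout is (p − q)/(p + q) · C(p + q, p) = (54 − 35)/(54 + 35) · 6920581868511832633307448 = 1477427589907020449807208.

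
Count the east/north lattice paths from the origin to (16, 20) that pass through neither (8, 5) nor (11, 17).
Number of paths = 5507076672

Inclusion–exclusion. Total paths: C(36, 16) = 7307872110. Through P₁: C(13, 8)·C(23, 8) = 631034118. Through P₂: C(28, 11)·C(8, 5) = 1202554080. Since P₁ is strictly southwest of P₂, a monotone path through both must visit P₁ then P₂; paths through both = C(13, 8)·C(15, 3)·C(8, 5) = 32792760. Avoid both = 7307872110 − 631034118 − 1202554080 + 32792760 = 5507076672.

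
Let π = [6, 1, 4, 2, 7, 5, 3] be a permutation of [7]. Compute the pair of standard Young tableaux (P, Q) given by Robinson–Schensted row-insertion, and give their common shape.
P = [1, 2, 3] / [4, 5] / [6, 7];  Q = [1, 3, 5] / [2, 6] / [4, 7];  common shape = (3, 2, 2)

Row-insert the values π_1, π_2, … into P one at a time, bumping the leftmost entry strictly greater than the inserted value down to the next row. The recording tableau Q records, in position (i, j), the step at which that cell was added to P.
  Insert 6 (step 1): P = [6];  Q = [1]
  Insert 1 (step 2): P = [1] / [6];  Q = [1] / [2]
  Insert 4 (step 3): P = [1, 4] / [6];  Q = [1, 3] / [2]
  Insert 2 (step 4): P = [1, 2] / [4] / [6];  Q = [1, 3] / [2] / [4]
  Insert 7 (step 5): P = [1, 2, 7] / [4] / [6];  Q = [1, 3, 5] / [2] / [4]
  Insert 5 (step 6): P = [1, 2, 5] / [4, 7] / [6];  Q = [1, 3, 5] / [2, 6] / [4]
  Insert 3 (step 7): P = [1, 2, 3] / [4, 5] / [6, 7];  Q = [1, 3, 5] / [2, 6] / [4, 7]
Final shape: (3, 2, 2).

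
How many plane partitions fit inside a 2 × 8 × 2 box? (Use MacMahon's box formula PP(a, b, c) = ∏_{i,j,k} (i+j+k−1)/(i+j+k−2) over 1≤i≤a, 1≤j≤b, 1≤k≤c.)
PP(2, 8, 2) = 825

Evaluate the triple product over i = 1..2, j = 1..8, k = 1..2. The factors are (2/1) · (3/2) · (3/2) · (4/3) · (4/3) · (5/4) · (5/4) · (6/5) · … (32 factors total). The numerators and denominators telescope so the product is an integer; carrying out the multiplication exactly gives PP(2, 8, 2) = 825.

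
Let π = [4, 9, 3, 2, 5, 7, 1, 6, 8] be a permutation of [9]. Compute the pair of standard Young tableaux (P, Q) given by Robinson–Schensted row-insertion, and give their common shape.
P = [1, 5, 6, 8] / [2, 7] / [3, 9] / [4];  Q = [1, 2, 6, 9] / [3, 5] / [4, 8] / [7];  common shape = (4, 2, 2, 1)

Row-insert the values π_1, π_2, … into P one at a time, bumping the leftmost entry strictly greater than the inserted value down to the next row. The recording tableau Q records, in position (i, j), the step at which that cell was added to P.
  Insert 4 (step 1): P = [4];  Q = [1]
  Insert 9 (step 2): P = [4, 9];  Q = [1, 2]
  Insert 3 (step 3): P = [3, 9] / [4];  Q = [1, 2] / [3]
  Insert 2 (step 4): P = [2, 9] / [3] / [4];  Q = [1, 2] / [3] / [4]
  Insert 5 (step 5): P = [2, 5] / [3, 9] / [4];  Q = [1, 2] / [3, 5] / [4]
  Insert 7 (step 6): P = [2, 5, 7] / [3, 9] / [4];  Q = [1, 2, 6] / [3, 5] / [4]
  Insert 1 (step 7): P = [1, 5, 7] / [2, 9] / [3] / [4];  Q = [1, 2, 6] / [3, 5] / [4] / [7]
  Insert 6 (step 8): P = [1, 5, 6] / [2, 7] / [3, 9] / [4];  Q = [1, 2, 6] / [3, 5] / [4, 8] / [7]
  Insert 8 (step 9): P = [1, 5, 6, 8] / [2, 7] / [3, 9] / [4];  Q = [1, 2, 6, 9] / [3, 5] / [4, 8] / [7]
Final shape: (4, 2, 2, 1).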